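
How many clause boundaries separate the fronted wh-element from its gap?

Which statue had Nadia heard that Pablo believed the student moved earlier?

"which statue" is extracted from the object of "moved".
Boundaries crossed, outermost first: [that], [Ø] — 2 in total.

2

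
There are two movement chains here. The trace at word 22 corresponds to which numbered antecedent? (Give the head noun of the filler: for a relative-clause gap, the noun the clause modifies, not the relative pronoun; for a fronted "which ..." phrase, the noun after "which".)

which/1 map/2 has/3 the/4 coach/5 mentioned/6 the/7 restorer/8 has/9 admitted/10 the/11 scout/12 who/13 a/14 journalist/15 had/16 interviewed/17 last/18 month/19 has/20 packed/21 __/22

2

The marked gap is the direct object of "packed".
Its filler is the fronted wh-phrase "which map", at word 2.
(The other dependency links word 12 to a gap after word 17.)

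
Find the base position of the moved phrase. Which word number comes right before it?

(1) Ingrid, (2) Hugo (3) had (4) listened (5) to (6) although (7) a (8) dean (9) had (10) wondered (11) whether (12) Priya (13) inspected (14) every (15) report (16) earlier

The displaced element is "Ingrid" (word 1).
It functions as the object of the preposition "to" of "listened", so the gap sits immediately after word 5 ("to").
Base order: Hugo had listened to Ingrid although a dean had wondered whether Priya inspected every report earlier.

5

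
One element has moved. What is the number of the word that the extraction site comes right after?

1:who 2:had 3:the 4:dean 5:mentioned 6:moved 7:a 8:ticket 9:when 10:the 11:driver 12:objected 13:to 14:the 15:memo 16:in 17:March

5

The displaced element is "who" (word 1).
It is linked across 1 clause boundary (Ø).
It functions as the subject of "moved", so the gap sits immediately after word 5 ("mentioned").
Base order: The dean had mentioned that who moved a ticket when the driver objected to the memo in March.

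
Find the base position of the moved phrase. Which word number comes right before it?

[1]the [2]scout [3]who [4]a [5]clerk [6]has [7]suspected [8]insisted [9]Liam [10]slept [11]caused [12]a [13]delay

7

The displaced element is "the scout" (word 2).
It is linked across 1 clause boundary (Ø).
It functions as the subject of "insisted", so the gap sits immediately after word 7 ("suspected").
Base order: A clerk has suspected the scout insisted Liam slept.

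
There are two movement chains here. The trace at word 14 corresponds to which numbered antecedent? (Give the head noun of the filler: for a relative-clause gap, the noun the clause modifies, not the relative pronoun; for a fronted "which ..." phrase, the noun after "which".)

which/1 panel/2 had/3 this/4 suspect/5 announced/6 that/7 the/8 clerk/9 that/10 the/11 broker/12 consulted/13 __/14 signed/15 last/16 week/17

9

The marked gap is inside the relative clause, the direct object of "consulted".
Its filler is the head noun "clerk" (via "that"), at word 9.
(The other dependency links word 2 to a gap after word 15.)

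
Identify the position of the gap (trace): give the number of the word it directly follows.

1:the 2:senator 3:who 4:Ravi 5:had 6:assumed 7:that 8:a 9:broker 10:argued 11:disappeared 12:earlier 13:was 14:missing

10

The displaced element is "the senator" (word 2).
It is linked across 2 clause boundaries (that → Ø).
It functions as the subject of "disappeared", so the gap sits immediately after word 10 ("argued").
Base order: Ravi had assumed that a broker argued that the senator disappeared earlier.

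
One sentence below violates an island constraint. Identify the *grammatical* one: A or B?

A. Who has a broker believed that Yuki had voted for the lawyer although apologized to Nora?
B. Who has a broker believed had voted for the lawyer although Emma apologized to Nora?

In A, the wh-phrase is extracted from inside an adjunct island (introduced by "although"), which blocks movement.
In B, the extraction path crosses only that-complement boundaries, which are transparent.
So B is grammatical.

B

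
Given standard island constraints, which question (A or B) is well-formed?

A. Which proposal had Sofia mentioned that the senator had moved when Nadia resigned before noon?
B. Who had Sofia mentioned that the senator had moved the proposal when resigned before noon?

A

In B, the wh-phrase is extracted from inside an adjunct island (introduced by "when"), which blocks movement.
In A, the extraction path crosses only that-complement boundaries, which are transparent.
So A is grammatical.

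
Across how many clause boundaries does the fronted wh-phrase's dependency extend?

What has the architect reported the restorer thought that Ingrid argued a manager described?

"what" is extracted from the object of "described".
Boundaries crossed, outermost first: [Ø], [that], [Ø] — 3 in total.

3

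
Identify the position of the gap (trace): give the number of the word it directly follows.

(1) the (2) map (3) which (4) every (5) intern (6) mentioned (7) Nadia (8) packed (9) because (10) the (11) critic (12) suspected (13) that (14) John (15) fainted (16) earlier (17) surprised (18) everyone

The displaced element is "the map" (word 2).
It is linked across 1 clause boundary (Ø).
It functions as the direct object of "packed", so the gap sits immediately after word 8 ("packed").
Base order: Every intern mentioned Nadia packed the map because the critic suspected that John fainted earlier.

8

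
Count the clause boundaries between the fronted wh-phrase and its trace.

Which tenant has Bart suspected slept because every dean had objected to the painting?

1

"which tenant" is extracted from the subject of "slept".
Boundaries crossed, outermost first: [Ø] — 1 in total.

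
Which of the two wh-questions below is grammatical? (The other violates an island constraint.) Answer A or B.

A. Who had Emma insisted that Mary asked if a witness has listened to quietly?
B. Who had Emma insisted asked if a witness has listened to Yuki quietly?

In A, the wh-phrase is extracted from inside a wh-island (introduced by "if"), which blocks movement.
In B, the extraction path crosses only that-complement boundaries, which are transparent.
So B is grammatical.

B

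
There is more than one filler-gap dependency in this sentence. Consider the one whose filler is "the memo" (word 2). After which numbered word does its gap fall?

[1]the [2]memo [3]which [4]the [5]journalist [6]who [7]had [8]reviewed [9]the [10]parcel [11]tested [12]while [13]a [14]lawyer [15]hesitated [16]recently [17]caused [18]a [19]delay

11

The displaced element is "the memo" (word 2).
It functions as the direct object of "tested", so the gap sits immediately after word 11 ("tested").
Base order: The journalist who had reviewed the parcel tested the memo while a lawyer hesitated recently.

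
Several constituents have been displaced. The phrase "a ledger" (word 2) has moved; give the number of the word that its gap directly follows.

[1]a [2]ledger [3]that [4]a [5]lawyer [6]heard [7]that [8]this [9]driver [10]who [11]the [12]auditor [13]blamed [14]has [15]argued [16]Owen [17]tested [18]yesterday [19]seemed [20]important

The displaced element is "a ledger" (word 2).
It is linked across 2 clause boundaries (that → Ø).
It functions as the direct object of "tested", so the gap sits immediately after word 17 ("tested").
Base order: A lawyer heard that this driver who the auditor blamed has argued Owen tested a ledger yesterday.

17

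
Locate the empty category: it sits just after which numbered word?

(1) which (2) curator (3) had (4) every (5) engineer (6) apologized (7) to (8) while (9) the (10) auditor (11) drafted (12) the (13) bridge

The displaced element is "which curator" (word 2).
It functions as the object of the preposition "to" of "apologized", so the gap sits immediately after word 7 ("to").
Base order: Every engineer had apologized to which curator while the auditor drafted the bridge.

7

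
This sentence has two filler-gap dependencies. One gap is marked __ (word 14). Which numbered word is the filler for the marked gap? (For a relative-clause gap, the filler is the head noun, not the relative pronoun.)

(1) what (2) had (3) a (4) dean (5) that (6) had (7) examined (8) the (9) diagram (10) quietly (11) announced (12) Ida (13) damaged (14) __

1

The marked gap is the direct object of "damaged".
Its filler is the fronted wh-phrase "what", at word 1.
(The other dependency links word 4 to a gap after word 5.)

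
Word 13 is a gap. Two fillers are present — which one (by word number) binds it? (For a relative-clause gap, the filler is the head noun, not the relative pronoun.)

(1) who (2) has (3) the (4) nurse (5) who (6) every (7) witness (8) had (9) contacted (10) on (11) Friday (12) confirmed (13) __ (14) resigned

The marked gap is the subject of "resigned".
Its filler is the fronted wh-phrase "who", at word 1.
(The other dependency links word 4 to a gap after word 9.)

1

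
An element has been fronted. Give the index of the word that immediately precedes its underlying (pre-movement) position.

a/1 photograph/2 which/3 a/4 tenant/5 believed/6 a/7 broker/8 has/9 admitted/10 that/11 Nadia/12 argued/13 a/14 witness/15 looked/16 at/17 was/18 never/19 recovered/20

The displaced element is "a photograph" (word 2).
It is linked across 3 clause boundaries (Ø → that → Ø).
It functions as the object of the preposition "at" of "looked", so the gap sits immediately after word 17 ("at").
Base order: A tenant believed a broker has admitted that Nadia argued a witness looked at a photograph.

17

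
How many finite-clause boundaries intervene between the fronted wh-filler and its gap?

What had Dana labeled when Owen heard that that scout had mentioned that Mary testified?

0

"what" originates inside the matrix clause — no clause boundary is crossed.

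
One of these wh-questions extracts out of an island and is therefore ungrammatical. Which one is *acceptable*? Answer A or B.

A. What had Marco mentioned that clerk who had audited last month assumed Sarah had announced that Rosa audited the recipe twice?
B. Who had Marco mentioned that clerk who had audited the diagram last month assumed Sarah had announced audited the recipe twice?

B

In A, the wh-phrase is extracted from inside a complex-NP island (relative clause) (introduced by "who"), which blocks movement.
In B, the extraction path crosses only that-complement boundaries, which are transparent.
So B is grammatical.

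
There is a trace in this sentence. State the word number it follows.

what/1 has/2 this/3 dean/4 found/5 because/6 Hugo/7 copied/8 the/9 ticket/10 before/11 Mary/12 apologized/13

The displaced element is "what" (word 1).
It functions as the direct object of "found", so the gap sits immediately after word 5 ("found").
Base order: This dean has found what because Hugo copied the ticket before Mary apologized.

5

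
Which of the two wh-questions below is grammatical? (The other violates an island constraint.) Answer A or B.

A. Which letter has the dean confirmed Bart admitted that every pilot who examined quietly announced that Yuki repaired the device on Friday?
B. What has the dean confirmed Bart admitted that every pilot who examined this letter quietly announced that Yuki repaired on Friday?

In A, the wh-phrase is extracted from inside a complex-NP island (relative clause) (introduced by "who"), which blocks movement.
In B, the extraction path crosses only that-complement boundaries, which are transparent.
So B is grammatical.

B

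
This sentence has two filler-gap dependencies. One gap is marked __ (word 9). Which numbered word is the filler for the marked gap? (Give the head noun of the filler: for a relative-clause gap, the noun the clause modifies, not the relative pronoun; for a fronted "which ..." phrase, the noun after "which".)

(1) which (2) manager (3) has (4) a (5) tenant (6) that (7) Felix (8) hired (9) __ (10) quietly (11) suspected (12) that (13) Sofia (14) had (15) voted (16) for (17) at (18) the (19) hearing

The marked gap is inside the relative clause, the direct object of "hired".
Its filler is the head noun "tenant" (via "that"), at word 5.
(The other dependency links word 2 to a gap after word 16.)

5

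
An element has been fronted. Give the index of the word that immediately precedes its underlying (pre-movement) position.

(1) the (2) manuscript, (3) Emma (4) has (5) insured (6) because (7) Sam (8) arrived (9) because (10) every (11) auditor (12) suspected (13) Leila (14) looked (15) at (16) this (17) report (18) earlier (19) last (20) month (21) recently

The displaced element is "the manuscript" (word 2).
It functions as the direct object of "insured", so the gap sits immediately after word 5 ("insured").
Base order: Emma has insured the manuscript because Sam arrived because every auditor suspected Leila looked at this report earlier last month recently.

5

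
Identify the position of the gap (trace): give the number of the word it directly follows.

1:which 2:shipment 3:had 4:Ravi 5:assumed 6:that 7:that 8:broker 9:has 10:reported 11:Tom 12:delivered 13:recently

The displaced element is "which shipment" (word 2).
It is linked across 2 clause boundaries (that → Ø).
It functions as the direct object of "delivered", so the gap sits immediately after word 12 ("delivered").
Base order: Ravi had assumed that that broker has reported Tom delivered which shipment recently.

12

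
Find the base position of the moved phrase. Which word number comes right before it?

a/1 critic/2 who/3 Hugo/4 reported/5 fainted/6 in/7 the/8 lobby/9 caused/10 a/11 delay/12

5

The displaced element is "a critic" (word 2).
It is linked across 1 clause boundary (Ø).
It functions as the subject of "fainted", so the gap sits immediately after word 5 ("reported").
Base order: Hugo reported that a critic fainted in the lobby.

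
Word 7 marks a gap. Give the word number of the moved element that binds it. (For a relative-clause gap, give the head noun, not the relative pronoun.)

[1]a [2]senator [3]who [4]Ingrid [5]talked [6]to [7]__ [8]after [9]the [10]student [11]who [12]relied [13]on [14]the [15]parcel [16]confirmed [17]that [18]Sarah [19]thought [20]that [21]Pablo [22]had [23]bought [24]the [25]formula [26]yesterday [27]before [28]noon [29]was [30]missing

The gap at 7 is the prepositional object of "talked", inside a relative clause.
The relative pronoun is "who" (word 3); it is bound by the head noun immediately before it.
Its filler is the head noun "senator", at word 2.

2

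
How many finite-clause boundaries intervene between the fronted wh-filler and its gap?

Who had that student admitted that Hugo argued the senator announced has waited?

3

"who" is extracted from the subject of "waited".
Boundaries crossed, outermost first: [that], [Ø], [Ø] — 3 in total.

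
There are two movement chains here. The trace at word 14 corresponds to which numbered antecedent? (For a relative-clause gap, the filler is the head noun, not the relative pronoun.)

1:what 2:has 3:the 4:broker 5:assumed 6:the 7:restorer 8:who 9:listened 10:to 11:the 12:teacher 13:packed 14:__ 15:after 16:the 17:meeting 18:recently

The marked gap is the direct object of "packed".
Its filler is the fronted wh-phrase "what", at word 1.
(The other dependency links word 7 to a gap after word 8.)

1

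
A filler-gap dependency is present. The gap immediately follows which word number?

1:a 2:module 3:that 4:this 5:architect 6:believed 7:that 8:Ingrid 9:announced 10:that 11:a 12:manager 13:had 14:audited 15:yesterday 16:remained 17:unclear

The displaced element is "a module" (word 2).
It is linked across 2 clause boundaries (that → that).
It functions as the direct object of "audited", so the gap sits immediately after word 14 ("audited").
Base order: This architect believed that Ingrid announced that a manager had audited a module yesterday.

14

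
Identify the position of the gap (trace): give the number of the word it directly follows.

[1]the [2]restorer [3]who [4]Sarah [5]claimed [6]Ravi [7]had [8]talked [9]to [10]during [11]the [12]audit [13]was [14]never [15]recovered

9

The displaced element is "the restorer" (word 2).
It is linked across 1 clause boundary (Ø).
It functions as the object of the preposition "to" of "talked", so the gap sits immediately after word 9 ("to").
Base order: Sarah claimed Ravi had talked to the restorer during the audit.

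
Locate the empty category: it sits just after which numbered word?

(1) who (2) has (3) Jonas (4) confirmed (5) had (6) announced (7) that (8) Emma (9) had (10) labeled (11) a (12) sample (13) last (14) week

4

The displaced element is "who" (word 1).
It is linked across 1 clause boundary (Ø).
It functions as the subject of "announced", so the gap sits immediately after word 4 ("confirmed").
Base order: Jonas has confirmed that who had announced that Emma had labeled a sample last week.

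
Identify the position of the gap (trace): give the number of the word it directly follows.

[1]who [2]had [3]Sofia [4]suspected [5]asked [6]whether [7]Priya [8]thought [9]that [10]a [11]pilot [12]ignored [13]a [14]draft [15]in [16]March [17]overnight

The displaced element is "who" (word 1).
It is linked across 1 clause boundary (Ø).
It functions as the subject of "asked", so the gap sits immediately after word 4 ("suspected").
Base order: Sofia had suspected who asked whether Priya thought that a pilot ignored a draft in March overnight.

4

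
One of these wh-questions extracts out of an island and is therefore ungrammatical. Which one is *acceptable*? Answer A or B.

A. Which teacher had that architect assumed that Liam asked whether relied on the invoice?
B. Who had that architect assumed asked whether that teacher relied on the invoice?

In A, the wh-phrase is extracted from inside a wh-island (introduced by "whether"), which blocks movement.
In B, the extraction path crosses only that-complement boundaries, which are transparent.
So B is grammatical.

B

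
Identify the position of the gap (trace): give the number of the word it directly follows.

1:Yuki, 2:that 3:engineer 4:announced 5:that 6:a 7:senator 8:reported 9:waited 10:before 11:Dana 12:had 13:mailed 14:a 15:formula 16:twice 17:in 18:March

8

The displaced element is "Yuki" (word 1).
It is linked across 2 clause boundaries (that → Ø).
It functions as the subject of "waited", so the gap sits immediately after word 8 ("reported").
Base order: That engineer announced that a senator reported that Yuki waited before Dana had mailed a formula twice in March.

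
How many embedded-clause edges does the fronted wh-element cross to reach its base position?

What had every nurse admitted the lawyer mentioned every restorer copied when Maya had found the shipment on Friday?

"what" is extracted from the object of "copied".
Boundaries crossed, outermost first: [Ø], [Ø] — 2 in total.

2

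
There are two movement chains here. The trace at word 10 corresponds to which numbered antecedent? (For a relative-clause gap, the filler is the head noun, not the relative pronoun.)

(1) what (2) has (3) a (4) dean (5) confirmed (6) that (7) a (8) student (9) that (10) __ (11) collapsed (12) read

8

The marked gap is inside the relative clause, the subject of "collapsed".
Its filler is the head noun "student" (via "that"), at word 8.
(The other dependency links word 1 to a gap after word 12.)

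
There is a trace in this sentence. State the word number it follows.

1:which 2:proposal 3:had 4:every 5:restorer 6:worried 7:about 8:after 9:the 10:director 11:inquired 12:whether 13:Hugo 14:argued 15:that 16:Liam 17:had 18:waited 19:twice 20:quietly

The displaced element is "which proposal" (word 2).
It functions as the object of the preposition "about" of "worried", so the gap sits immediately after word 7 ("about").
Base order: Every restorer had worried about which proposal after the director inquired whether Hugo argued that Liam had waited twice quietly.

7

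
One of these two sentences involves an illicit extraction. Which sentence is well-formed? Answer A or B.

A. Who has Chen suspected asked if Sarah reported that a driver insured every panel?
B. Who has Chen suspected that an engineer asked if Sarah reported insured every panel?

In B, the wh-phrase is extracted from inside a wh-island (introduced by "if"), which blocks movement.
In A, the extraction path crosses only that-complement boundaries, which are transparent.
So A is grammatical.

A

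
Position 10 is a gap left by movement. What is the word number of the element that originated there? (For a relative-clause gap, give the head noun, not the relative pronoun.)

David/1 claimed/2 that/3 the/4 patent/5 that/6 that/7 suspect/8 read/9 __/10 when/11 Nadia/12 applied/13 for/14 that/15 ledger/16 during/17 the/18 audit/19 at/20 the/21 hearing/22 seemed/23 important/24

The gap at 10 is the object of "read", inside a relative clause.
The relative pronoun is "that" (word 6); it is bound by the head noun immediately before it.
Its filler is the head noun "patent", at word 5.

5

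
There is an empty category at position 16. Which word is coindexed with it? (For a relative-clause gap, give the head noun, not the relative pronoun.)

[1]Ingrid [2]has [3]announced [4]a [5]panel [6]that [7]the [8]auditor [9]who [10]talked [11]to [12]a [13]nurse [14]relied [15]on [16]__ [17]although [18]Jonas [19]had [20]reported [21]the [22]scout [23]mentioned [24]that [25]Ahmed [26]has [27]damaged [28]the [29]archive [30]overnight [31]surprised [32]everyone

5

The gap at 16 is the prepositional object of "relied", inside a relative clause.
The relative pronoun is "that" (word 6); it is bound by the head noun immediately before it.
Its filler is the head noun "panel", at word 5.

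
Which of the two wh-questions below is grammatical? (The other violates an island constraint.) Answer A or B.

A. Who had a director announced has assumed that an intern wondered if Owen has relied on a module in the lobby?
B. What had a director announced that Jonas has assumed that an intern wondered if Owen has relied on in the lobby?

In B, the wh-phrase is extracted from inside a wh-island (introduced by "if"), which blocks movement.
In A, the extraction path crosses only that-complement boundaries, which are transparent.
So A is grammatical.

A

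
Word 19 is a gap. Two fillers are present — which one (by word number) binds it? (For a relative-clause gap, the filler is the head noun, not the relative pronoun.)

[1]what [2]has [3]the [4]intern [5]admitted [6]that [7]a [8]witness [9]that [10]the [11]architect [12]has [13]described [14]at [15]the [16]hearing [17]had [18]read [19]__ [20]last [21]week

1

The marked gap is the direct object of "read".
Its filler is the fronted wh-phrase "what", at word 1.
(The other dependency links word 8 to a gap after word 13.)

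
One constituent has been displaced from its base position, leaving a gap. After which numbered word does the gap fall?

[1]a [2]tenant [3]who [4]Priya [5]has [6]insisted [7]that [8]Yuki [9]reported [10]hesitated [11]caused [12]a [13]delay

9

The displaced element is "a tenant" (word 2).
It is linked across 2 clause boundaries (that → Ø).
It functions as the subject of "hesitated", so the gap sits immediately after word 9 ("reported").
Base order: Priya has insisted that Yuki reported that a tenant hesitated.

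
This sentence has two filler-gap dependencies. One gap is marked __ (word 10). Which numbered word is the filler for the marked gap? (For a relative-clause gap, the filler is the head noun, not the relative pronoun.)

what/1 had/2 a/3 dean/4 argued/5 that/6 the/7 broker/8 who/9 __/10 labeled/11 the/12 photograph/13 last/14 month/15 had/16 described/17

8

The marked gap is inside the relative clause, the subject of "labeled".
Its filler is the head noun "broker" (via "who"), at word 8.
(The other dependency links word 1 to a gap after word 17.)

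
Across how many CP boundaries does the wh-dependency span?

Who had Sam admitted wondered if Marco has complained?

"who" is extracted from the subject of "wondered".
Boundaries crossed, outermost first: [Ø] — 1 in total.

1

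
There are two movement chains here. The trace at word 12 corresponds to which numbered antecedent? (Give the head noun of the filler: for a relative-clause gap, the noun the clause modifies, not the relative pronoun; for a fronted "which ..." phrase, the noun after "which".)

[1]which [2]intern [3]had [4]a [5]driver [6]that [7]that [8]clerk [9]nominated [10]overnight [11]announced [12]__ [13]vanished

2

The marked gap is the subject of "vanished".
Its filler is the fronted wh-phrase "which intern", at word 2.
(The other dependency links word 5 to a gap after word 9.)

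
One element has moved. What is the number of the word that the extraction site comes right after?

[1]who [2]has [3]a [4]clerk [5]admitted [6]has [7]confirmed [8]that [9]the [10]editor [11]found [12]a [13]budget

The displaced element is "who" (word 1).
It is linked across 1 clause boundary (Ø).
It functions as the subject of "confirmed", so the gap sits immediately after word 5 ("admitted").
Base order: A clerk has admitted that who has confirmed that the editor found a budget.

5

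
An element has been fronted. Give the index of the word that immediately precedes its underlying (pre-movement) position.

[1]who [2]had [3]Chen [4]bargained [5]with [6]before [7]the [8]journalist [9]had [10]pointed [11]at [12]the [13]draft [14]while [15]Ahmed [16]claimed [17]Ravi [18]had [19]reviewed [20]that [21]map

The displaced element is "who" (word 1).
It functions as the object of the preposition "with" of "bargained", so the gap sits immediately after word 5 ("with").
Base order: Chen had bargained with who before the journalist had pointed at the draft while Ahmed claimed Ravi had reviewed that map.

5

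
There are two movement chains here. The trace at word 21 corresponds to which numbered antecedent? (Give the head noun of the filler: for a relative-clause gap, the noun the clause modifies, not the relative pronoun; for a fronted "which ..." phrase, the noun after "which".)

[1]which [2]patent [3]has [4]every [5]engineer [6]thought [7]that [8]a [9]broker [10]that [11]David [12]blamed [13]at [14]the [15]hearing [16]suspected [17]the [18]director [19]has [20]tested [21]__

The marked gap is the direct object of "tested".
Its filler is the fronted wh-phrase "which patent", at word 2.
(The other dependency links word 9 to a gap after word 12.)

2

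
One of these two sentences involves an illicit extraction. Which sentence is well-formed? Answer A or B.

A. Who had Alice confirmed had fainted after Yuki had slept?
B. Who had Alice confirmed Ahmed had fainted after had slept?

In B, the wh-phrase is extracted from inside an adjunct island (introduced by "after"), which blocks movement.
In A, the extraction path crosses only that-complement boundaries, which are transparent.
So A is grammatical.

A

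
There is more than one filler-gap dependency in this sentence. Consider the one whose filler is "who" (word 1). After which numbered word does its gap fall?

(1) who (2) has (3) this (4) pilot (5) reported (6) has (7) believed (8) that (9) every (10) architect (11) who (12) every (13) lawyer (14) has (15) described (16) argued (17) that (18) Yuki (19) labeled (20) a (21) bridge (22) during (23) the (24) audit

5

The displaced element is "who" (word 1).
It is linked across 1 clause boundary (Ø).
It functions as the subject of "believed", so the gap sits immediately after word 5 ("reported").
Base order: This pilot has reported that who has believed that every architect who every lawyer has described argued that Yuki labeled a bridge during the audit.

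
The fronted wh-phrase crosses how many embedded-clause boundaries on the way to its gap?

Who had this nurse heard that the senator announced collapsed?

"who" is extracted from the subject of "collapsed".
Boundaries crossed, outermost first: [that], [Ø] — 2 in total.

2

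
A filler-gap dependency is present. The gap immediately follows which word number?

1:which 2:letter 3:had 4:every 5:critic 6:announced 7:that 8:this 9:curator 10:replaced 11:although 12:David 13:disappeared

The displaced element is "which letter" (word 2).
It is linked across 1 clause boundary (that).
It functions as the direct object of "replaced", so the gap sits immediately after word 10 ("replaced").
Base order: Every critic had announced that this curator replaced which letter although David disappeared.

10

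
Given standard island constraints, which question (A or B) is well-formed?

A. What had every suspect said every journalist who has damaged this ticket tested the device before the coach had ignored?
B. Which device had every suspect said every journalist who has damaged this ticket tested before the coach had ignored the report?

B

In A, the wh-phrase is extracted from inside an adjunct island (introduced by "before"), which blocks movement.
In B, the extraction path crosses only that-complement boundaries, which are transparent.
So B is grammatical.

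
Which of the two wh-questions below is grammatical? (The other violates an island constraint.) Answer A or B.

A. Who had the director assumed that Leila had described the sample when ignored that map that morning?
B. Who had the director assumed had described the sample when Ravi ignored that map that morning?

B

In A, the wh-phrase is extracted from inside an adjunct island (introduced by "when"), which blocks movement.
In B, the extraction path crosses only that-complement boundaries, which are transparent.
So B is grammatical.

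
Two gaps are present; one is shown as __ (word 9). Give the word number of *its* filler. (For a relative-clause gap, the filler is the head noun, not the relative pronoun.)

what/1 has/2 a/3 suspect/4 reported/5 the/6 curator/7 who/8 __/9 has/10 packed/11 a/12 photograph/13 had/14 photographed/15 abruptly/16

7

The marked gap is inside the relative clause, the subject of "packed".
Its filler is the head noun "curator" (via "who"), at word 7.
(The other dependency links word 1 to a gap after word 15.)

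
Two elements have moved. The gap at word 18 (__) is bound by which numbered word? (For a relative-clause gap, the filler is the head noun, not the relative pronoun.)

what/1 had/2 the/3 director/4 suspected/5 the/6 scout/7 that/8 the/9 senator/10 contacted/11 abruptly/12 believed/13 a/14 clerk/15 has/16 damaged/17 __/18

1

The marked gap is the direct object of "damaged".
Its filler is the fronted wh-phrase "what", at word 1.
(The other dependency links word 7 to a gap after word 11.)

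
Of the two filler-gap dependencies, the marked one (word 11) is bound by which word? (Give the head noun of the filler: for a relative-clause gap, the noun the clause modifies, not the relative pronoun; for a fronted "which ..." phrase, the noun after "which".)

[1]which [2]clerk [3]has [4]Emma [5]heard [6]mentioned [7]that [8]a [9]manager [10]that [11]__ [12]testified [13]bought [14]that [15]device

The marked gap is inside the relative clause, the subject of "testified".
Its filler is the head noun "manager" (via "that"), at word 9.
(The other dependency links word 2 to a gap after word 5.)

9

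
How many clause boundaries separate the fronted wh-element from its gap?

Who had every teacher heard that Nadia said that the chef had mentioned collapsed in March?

"who" is extracted from the subject of "collapsed".
Boundaries crossed, outermost first: [that], [that], [Ø] — 3 in total.

3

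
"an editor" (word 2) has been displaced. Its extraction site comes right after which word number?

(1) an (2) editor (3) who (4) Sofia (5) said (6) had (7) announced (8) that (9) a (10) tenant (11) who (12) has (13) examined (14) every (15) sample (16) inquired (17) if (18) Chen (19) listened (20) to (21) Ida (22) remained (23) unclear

5

The displaced element is "an editor" (word 2).
It is linked across 1 clause boundary (Ø).
It functions as the subject of "announced", so the gap sits immediately after word 5 ("said").
Base order: Sofia said that an editor had announced that a tenant who has examined every sample inquired if Chen listened to Ida.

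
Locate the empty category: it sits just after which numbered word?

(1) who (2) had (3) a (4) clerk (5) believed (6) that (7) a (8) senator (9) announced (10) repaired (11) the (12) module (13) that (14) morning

The displaced element is "who" (word 1).
It is linked across 2 clause boundaries (that → Ø).
It functions as the subject of "repaired", so the gap sits immediately after word 9 ("announced").
Base order: A clerk had believed that a senator announced who repaired the module that morning.

9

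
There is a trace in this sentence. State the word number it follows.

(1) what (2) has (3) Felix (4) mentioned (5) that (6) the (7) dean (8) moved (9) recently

8

The displaced element is "what" (word 1).
It is linked across 1 clause boundary (that).
It functions as the direct object of "moved", so the gap sits immediately after word 8 ("moved").
Base order: Felix has mentioned that the dean moved what recently.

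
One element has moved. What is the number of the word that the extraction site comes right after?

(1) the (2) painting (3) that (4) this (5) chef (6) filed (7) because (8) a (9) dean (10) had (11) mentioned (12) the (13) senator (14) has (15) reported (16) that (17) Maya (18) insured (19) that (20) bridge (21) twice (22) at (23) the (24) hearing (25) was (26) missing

The displaced element is "the painting" (word 2).
It functions as the direct object of "filed", so the gap sits immediately after word 6 ("filed").
Base order: This chef filed the painting because a dean had mentioned the senator has reported that Maya insured that bridge twice at the hearing.

6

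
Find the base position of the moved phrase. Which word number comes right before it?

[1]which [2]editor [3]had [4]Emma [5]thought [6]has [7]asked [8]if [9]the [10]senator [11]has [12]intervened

5

The displaced element is "which editor" (word 2).
It is linked across 1 clause boundary (Ø).
It functions as the subject of "asked", so the gap sits immediately after word 5 ("thought").
Base order: Emma had thought which editor has asked if the senator has intervened.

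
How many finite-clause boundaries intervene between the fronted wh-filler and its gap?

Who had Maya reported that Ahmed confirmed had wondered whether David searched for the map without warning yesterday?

"who" is extracted from the subject of "wondered".
Boundaries crossed, outermost first: [that], [Ø] — 2 in total.

2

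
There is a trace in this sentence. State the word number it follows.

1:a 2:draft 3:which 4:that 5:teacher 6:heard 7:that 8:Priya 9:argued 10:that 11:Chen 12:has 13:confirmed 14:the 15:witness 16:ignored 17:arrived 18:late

The displaced element is "a draft" (word 2).
It is linked across 3 clause boundaries (that → that → Ø).
It functions as the direct object of "ignored", so the gap sits immediately after word 16 ("ignored").
Base order: That teacher heard that Priya argued that Chen has confirmed the witness ignored a draft.

16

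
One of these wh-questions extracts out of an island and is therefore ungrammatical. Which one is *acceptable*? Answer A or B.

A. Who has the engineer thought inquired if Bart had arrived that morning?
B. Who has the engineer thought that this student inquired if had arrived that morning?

A

In B, the wh-phrase is extracted from inside a wh-island (introduced by "if"), which blocks movement.
In A, the extraction path crosses only that-complement boundaries, which are transparent.
So A is grammatical.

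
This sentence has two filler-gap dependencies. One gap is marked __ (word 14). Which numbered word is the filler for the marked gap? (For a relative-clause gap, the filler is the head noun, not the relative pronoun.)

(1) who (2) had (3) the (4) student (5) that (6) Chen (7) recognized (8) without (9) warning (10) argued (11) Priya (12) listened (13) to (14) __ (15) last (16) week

1

The marked gap is the object of the preposition "to" of "listened".
Its filler is the fronted wh-phrase "who", at word 1.
(The other dependency links word 4 to a gap after word 7.)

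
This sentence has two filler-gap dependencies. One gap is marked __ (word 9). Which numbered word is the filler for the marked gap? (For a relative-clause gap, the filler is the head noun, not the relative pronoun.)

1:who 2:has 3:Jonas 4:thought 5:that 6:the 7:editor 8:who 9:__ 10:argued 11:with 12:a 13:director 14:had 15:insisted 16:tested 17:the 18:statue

7

The marked gap is inside the relative clause, the subject of "argued".
Its filler is the head noun "editor" (via "who"), at word 7.
(The other dependency links word 1 to a gap after word 15.)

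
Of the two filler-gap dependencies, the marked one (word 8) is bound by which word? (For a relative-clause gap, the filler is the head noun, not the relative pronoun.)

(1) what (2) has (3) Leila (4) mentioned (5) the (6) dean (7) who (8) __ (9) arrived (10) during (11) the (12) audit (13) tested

6

The marked gap is inside the relative clause, the subject of "arrived".
Its filler is the head noun "dean" (via "who"), at word 6.
(The other dependency links word 1 to a gap after word 13.)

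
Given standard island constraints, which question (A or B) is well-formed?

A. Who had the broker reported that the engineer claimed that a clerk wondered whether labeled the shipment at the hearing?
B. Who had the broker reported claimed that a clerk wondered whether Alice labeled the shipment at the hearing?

In A, the wh-phrase is extracted from inside a wh-island (introduced by "whether"), which blocks movement.
In B, the extraction path crosses only that-complement boundaries, which are transparent.
So B is grammatical.

B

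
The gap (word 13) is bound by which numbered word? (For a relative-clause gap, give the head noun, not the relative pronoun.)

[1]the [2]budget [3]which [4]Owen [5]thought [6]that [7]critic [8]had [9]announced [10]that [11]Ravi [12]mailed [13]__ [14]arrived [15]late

2

The gap at 13 is the object of "mailed", inside a relative clause.
The relative pronoun is "which" (word 3); it is bound by the head noun immediately before it.
Its filler is the head noun "budget", at word 2.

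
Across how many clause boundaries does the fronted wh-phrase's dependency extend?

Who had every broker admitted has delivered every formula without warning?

"who" is extracted from the subject of "delivered".
Boundaries crossed, outermost first: [Ø] — 1 in total.

1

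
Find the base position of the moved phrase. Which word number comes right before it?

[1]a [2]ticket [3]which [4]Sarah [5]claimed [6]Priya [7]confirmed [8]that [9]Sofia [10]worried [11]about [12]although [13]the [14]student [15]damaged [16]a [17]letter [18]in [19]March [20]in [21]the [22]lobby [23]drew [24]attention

The displaced element is "a ticket" (word 2).
It is linked across 2 clause boundaries (Ø → that).
It functions as the object of the preposition "about" of "worried", so the gap sits immediately after word 11 ("about").
Base order: Sarah claimed Priya confirmed that Sofia worried about a ticket although the student damaged a letter in March in the lobby.

11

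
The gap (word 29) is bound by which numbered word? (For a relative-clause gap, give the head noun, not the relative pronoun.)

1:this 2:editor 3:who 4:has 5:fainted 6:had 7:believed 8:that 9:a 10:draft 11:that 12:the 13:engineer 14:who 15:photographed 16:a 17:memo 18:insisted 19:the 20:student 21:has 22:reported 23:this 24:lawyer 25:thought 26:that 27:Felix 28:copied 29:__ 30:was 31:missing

10

The gap at 29 is the object of "copied", inside a relative clause.
The relative pronoun is "that" (word 11); it is bound by the head noun immediately before it.
Its filler is the head noun "draft", at word 10.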